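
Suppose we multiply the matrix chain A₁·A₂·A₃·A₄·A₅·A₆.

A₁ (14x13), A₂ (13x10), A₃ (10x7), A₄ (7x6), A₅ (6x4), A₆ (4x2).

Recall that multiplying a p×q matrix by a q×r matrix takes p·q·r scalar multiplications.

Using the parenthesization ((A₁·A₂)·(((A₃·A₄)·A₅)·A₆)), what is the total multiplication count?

2840

(A₁·A₂): 14×13 by 13×10 → 14×10, cost 14·13·10 = 1820
(A₃·A₄): 10×7 by 7×6 → 10×6, cost 10·7·6 = 420
((A₃·A₄)·A₅): 10×6 by 6×4 → 10×4, cost 10·6·4 = 240; cumulative 660
(((A₃·A₄)·A₅)·A₆): 10×4 by 4×2 → 10×2, cost 10·4·2 = 80; cumulative 740
((A₁·A₂)·(((A₃·A₄)·A₅)·A₆)): 14×10 by 10×2 → 14×2, cost 14·10·2 = 280; cumulative 2840
Total: 2840 scalar multiplications.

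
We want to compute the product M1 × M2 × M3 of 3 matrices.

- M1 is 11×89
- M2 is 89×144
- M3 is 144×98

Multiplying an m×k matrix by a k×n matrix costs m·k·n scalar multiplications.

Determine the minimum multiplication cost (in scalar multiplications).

Order (M1 × (M2 × M3)): (M2 × M3): 89×144 by 144×98 → 89×98, cost 89·144·98 = 1255968; (M1 × (M2 × M3)): 11×89 by 89×98 → 11×98, cost 11·89·98 = 95942; cumulative 1351910. Total 1351910.
Order ((M1 × M2) × M3): (M1 × M2): 11×89 by 89×144 → 11×144, cost 11·89·144 = 140976; ((M1 × M2) × M3): 11×144 by 144×98 → 11×98, cost 11·144·98 = 155232; cumulative 296208. Total 296208.
Minimum: 296208.

296208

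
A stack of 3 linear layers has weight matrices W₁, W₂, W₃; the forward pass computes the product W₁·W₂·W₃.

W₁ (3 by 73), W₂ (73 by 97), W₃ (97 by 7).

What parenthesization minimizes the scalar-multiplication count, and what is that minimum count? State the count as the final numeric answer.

(W₁·(W₂·W₃)): cost 51100.
((W₁·W₂)·W₃): cost 23280.
Optimal: ((W₁·W₂)·W₃) with cost 23280.

23280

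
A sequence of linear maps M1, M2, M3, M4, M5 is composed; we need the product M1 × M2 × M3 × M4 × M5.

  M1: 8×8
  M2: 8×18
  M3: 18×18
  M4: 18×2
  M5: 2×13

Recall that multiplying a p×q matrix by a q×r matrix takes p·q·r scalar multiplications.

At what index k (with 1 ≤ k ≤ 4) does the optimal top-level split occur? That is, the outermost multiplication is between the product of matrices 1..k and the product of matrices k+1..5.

4

Adjacent pairs: M1M2 = 8·8·18 = 1152; M2M3 = 8·18·18 = 2592; M3M4 = 18·18·2 = 648; M4M5 = 18·2·13 = 468.
Length 3: M1..M3: k=1: 0+2592+8·8·18=3744; k=2: 1152+0+8·18·18=3744 → min 3744 | M2..M4: k=2: 0+648+8·18·2=936; k=3: 2592+0+8·18·2=2880 → min 936 | M3..M5: k=3: 0+468+18·18·13=4680; k=4: 648+0+18·2·13=1116 → min 1116.
Length 4: M1..M4: k=1: 0+936+8·8·2=1064; k=2: 1152+648+8·18·2=2088; k=3: 3744+0+8·18·2=4032 → min 1064 | M2..M5: k=2: 0+1116+8·18·13=2988; k=3: 2592+468+8·18·13=4932; k=4: 936+0+8·2·13=1144 → min 1144.
Top-level splits: k=1: (M1..M1)·(M2..M5) → 0+1144+8·8·13 = 1976; k=2: (M1..M2)·(M3..M5) → 1152+1116+8·18·13 = 4140; k=3: (M1..M3)·(M4..M5) → 3744+468+8·18·13 = 6084; k=4: (M1..M4)·(M5..M5) → 1064+0+8·2·13 = 1272.
Best split is after M4, i.e. k = 4.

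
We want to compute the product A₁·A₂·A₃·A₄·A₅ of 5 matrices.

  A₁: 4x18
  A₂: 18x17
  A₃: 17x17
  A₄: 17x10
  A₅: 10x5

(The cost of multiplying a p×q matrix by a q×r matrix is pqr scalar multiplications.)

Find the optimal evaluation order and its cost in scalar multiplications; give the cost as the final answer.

Adjacent pairs: A₁A₂ = 4·18·17 = 1224; A₂A₃ = 18·17·17 = 5202; A₃A₄ = 17·17·10 = 2890; A₄A₅ = 17·10·5 = 850.
Length 3: A₁..A₃: k=1: 0+5202+4·18·17=6426; k=2: 1224+0+4·17·17=2380 → min 2380 | A₂..A₄: k=2: 0+2890+18·17·10=5950; k=3: 5202+0+18·17·10=8262 → min 5950 | A₃..A₅: k=3: 0+850+17·17·5=2295; k=4: 2890+0+17·10·5=3740 → min 2295.
Length 4: A₁..A₄: k=1: 0+5950+4·18·10=6670; k=2: 1224+2890+4·17·10=4794; k=3: 2380+0+4·17·10=3060 → min 3060 | A₂..A₅: k=2: 0+2295+18·17·5=3825; k=3: 5202+850+18·17·5=7582; k=4: 5950+0+18·10·5=6850 → min 3825.
Length 5: A₁..A₅: k=1: 0+3825+4·18·5=4185; k=2: 1224+2295+4·17·5=3859; k=3: 2380+850+4·17·5=3570; k=4: 3060+0+4·10·5=3260 → min 3260.
Optimal parenthesization: ((((A₁·A₂)·A₃)·A₄)·A₅) with cost 3260.

3260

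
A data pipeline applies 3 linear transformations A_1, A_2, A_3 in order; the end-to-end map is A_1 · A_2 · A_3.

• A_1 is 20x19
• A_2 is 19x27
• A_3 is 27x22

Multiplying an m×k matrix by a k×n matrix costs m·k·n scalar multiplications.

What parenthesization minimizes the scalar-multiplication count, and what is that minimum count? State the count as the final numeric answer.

(A_1 · (A_2 · A_3)): cost 19646.
((A_1 · A_2) · A_3): cost 22140.
Optimal: (A_1 · (A_2 · A_3)) with cost 19646.

19646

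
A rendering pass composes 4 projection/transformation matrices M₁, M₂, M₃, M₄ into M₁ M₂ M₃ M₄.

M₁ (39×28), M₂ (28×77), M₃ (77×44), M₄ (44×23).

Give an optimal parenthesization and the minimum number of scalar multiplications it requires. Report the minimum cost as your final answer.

148316

Adjacent pairs: M₁M₂ = 39·28·77 = 84084; M₂M₃ = 28·77·44 = 94864; M₃M₄ = 77·44·23 = 77924.
Length 3: M₁..M₃: k=1: 0+94864+39·28·44=142912; k=2: 84084+0+39·77·44=216216 → min 142912 | M₂..M₄: k=2: 0+77924+28·77·23=127512; k=3: 94864+0+28·44·23=123200 → min 123200.
Length 4: M₁..M₄: k=1: 0+123200+39·28·23=148316; k=2: 84084+77924+39·77·23=231077; k=3: 142912+0+39·44·23=182380 → min 148316.
Optimal parenthesization: (M₁ ((M₂ M₃) M₄)) with cost 148316.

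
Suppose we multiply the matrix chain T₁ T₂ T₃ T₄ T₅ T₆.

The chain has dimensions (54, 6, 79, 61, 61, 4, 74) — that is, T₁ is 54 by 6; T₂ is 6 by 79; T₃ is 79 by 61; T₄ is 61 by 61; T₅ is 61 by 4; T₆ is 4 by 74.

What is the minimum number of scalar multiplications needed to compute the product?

Adjacent pairs: T₁T₂ = 54·6·79 = 25596; T₂T₃ = 6·79·61 = 28914; T₃T₄ = 79·61·61 = 293959; T₄T₅ = 61·61·4 = 14884; T₅T₆ = 61·4·74 = 18056.
Length 3: T₁..T₃: k=1: 0+28914+54·6·61=48678; k=2: 25596+0+54·79·61=285822 → min 48678 | T₂..T₄: k=2: 0+293959+6·79·61=322873; k=3: 28914+0+6·61·61=51240 → min 51240 | T₃..T₅: k=3: 0+14884+79·61·4=34160; k=4: 293959+0+79·61·4=313235 → min 34160 | T₄..T₆: k=4: 0+18056+61·61·74=293410; k=5: 14884+0+61·4·74=32940 → min 32940.
Length 4: T₁..T₄: k=1: 0+51240+54·6·61=71004; k=2: 25596+293959+54·79·61=579781; k=3: 48678+0+54·61·61=249612 → min 71004 | T₂..T₅: k=2: 0+34160+6·79·4=36056; k=3: 28914+14884+6·61·4=45262; k=4: 51240+0+6·61·4=52704 → min 36056 | T₃..T₆: k=3: 0+32940+79·61·74=389546; k=4: 293959+18056+79·61·74=668621; k=5: 34160+0+79·4·74=57544 → min 57544.
Length 5: T₁..T₅: k=1: 0+36056+54·6·4=37352; k=2: 25596+34160+54·79·4=76820; k=3: 48678+14884+54·61·4=76738; k=4: 71004+0+54·61·4=84180 → min 37352 | T₂..T₆: k=2: 0+57544+6·79·74=92620; k=3: 28914+32940+6·61·74=88938; k=4: 51240+18056+6·61·74=96380; k=5: 36056+0+6·4·74=37832 → min 37832.
Length 6: T₁..T₆: k=1: 0+37832+54·6·74=61808; k=2: 25596+57544+54·79·74=398824; k=3: 48678+32940+54·61·74=325374; k=4: 71004+18056+54·61·74=332816; k=5: 37352+0+54·4·74=53336 → min 53336.
Optimal order: ((T₁ (T₂ (T₃ (T₄ T₅)))) T₆) with cost 53336.

53336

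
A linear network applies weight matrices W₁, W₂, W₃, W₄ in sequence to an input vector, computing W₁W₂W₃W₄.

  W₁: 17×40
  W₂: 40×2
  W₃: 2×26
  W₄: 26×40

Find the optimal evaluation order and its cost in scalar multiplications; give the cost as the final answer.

Adjacent pairs: W₁W₂ = 17·40·2 = 1360; W₂W₃ = 40·2·26 = 2080; W₃W₄ = 2·26·40 = 2080.
Length 3: W₁..W₃: k=1: 0+2080+17·40·26=19760; k=2: 1360+0+17·2·26=2244 → min 2244 | W₂..W₄: k=2: 0+2080+40·2·40=5280; k=3: 2080+0+40·26·40=43680 → min 5280.
Length 4: W₁..W₄: k=1: 0+5280+17·40·40=32480; k=2: 1360+2080+17·2·40=4800; k=3: 2244+0+17·26·40=19924 → min 4800.
Optimal parenthesization: ((W₁W₂)(W₃W₄)) with cost 4800.

4800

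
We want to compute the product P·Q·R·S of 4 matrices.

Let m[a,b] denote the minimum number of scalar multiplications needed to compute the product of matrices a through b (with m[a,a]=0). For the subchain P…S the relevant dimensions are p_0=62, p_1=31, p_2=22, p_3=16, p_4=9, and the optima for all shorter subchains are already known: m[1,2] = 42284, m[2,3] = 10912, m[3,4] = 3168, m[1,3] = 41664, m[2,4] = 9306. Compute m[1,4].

26604

m[1,4] = min over k∈[1,3] of m[1,k]+m[k+1,4]+p_{0}·p_k·p_{4}.
k=1: 0 + 9306 + 62·31·9 = 26604; k=2: 42284 + 3168 + 62·22·9 = 57728; k=3: 41664 + 0 + 62·16·9 = 50592.
Minimum: 26604 at k=1.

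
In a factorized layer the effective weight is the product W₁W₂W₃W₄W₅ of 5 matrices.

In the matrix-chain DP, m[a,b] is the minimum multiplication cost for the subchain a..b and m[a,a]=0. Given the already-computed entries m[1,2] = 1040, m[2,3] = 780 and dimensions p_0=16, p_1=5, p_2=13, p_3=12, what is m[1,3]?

m[1,3] = min over k∈[1,2] of m[1,k]+m[k+1,3]+p_{0}·p_k·p_{3}.
k=1: 0 + 780 + 16·5·12 = 1740; k=2: 1040 + 0 + 16·13·12 = 3536.
Minimum: 1740 at k=1.

1740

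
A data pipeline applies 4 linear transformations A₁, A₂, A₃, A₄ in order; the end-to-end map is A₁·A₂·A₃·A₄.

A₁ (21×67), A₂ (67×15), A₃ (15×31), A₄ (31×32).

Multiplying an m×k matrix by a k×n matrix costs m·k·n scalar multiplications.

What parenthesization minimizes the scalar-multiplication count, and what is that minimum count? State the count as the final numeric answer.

Adjacent pairs: A₁A₂ = 21·67·15 = 21105; A₂A₃ = 67·15·31 = 31155; A₃A₄ = 15·31·32 = 14880.
Length 3: A₁..A₃: k=1: 0+31155+21·67·31=74772; k=2: 21105+0+21·15·31=30870 → min 30870 | A₂..A₄: k=2: 0+14880+67·15·32=47040; k=3: 31155+0+67·31·32=97619 → min 47040.
Length 4: A₁..A₄: k=1: 0+47040+21·67·32=92064; k=2: 21105+14880+21·15·32=46065; k=3: 30870+0+21·31·32=51702 → min 46065.
Optimal parenthesization: ((A₁·A₂)·(A₃·A₄)) with cost 46065.

46065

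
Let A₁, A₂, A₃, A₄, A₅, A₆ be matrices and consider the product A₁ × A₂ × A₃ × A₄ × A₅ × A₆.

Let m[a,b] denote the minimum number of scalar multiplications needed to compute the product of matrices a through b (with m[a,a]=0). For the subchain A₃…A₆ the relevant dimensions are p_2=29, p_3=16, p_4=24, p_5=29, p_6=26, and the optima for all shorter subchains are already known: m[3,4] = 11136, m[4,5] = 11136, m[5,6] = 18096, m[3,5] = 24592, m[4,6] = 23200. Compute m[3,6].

m[3,6] = min over k∈[3,5] of m[3,k]+m[k+1,6]+p_{2}·p_k·p_{6}.
k=3: 0 + 23200 + 29·16·26 = 35264; k=4: 11136 + 18096 + 29·24·26 = 47328; k=5: 24592 + 0 + 29·29·26 = 46458.
Minimum: 35264 at k=3.

35264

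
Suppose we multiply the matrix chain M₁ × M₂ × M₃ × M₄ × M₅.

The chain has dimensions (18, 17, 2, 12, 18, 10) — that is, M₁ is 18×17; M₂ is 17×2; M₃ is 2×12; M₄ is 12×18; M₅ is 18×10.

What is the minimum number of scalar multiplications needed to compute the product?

1764

Adjacent pairs: M₁M₂ = 18·17·2 = 612; M₂M₃ = 17·2·12 = 408; M₃M₄ = 2·12·18 = 432; M₄M₅ = 12·18·10 = 2160.
Length 3: M₁..M₃: k=1: 0+408+18·17·12=4080; k=2: 612+0+18·2·12=1044 → min 1044 | M₂..M₄: k=2: 0+432+17·2·18=1044; k=3: 408+0+17·12·18=4080 → min 1044 | M₃..M₅: k=3: 0+2160+2·12·10=2400; k=4: 432+0+2·18·10=792 → min 792.
Length 4: M₁..M₄: k=1: 0+1044+18·17·18=6552; k=2: 612+432+18·2·18=1692; k=3: 1044+0+18·12·18=4932 → min 1692 | M₂..M₅: k=2: 0+792+17·2·10=1132; k=3: 408+2160+17·12·10=4608; k=4: 1044+0+17·18·10=4104 → min 1132.
Length 5: M₁..M₅: k=1: 0+1132+18·17·10=4192; k=2: 612+792+18·2·10=1764; k=3: 1044+2160+18·12·10=5364; k=4: 1692+0+18·18·10=4932 → min 1764.
Optimal order: ((M₁ × M₂) × ((M₃ × M₄) × M₅)) with cost 1764.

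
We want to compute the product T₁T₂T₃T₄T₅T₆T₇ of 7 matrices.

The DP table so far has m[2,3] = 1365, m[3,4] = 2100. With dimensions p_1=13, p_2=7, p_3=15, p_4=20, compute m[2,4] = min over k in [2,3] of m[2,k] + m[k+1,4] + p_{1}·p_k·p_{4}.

3920

m[2,4] = min over k∈[2,3] of m[2,k]+m[k+1,4]+p_{1}·p_k·p_{4}.
k=2: 0 + 2100 + 13·7·20 = 3920; k=3: 1365 + 0 + 13·15·20 = 5265.
Minimum: 3920 at k=2.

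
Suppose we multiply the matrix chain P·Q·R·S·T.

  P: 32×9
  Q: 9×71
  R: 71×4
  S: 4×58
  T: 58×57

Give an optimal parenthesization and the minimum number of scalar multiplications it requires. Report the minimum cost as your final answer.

Adjacent pairs: PQ = 32·9·71 = 20448; QR = 9·71·4 = 2556; RS = 71·4·58 = 16472; ST = 4·58·57 = 13224.
Length 3: P..R: k=1: 0+2556+32·9·4=3708; k=2: 20448+0+32·71·4=29536 → min 3708 | Q..S: k=2: 0+16472+9·71·58=53534; k=3: 2556+0+9·4·58=4644 → min 4644 | R..T: k=3: 0+13224+71·4·57=29412; k=4: 16472+0+71·58·57=251198 → min 29412.
Length 4: P..S: k=1: 0+4644+32·9·58=21348; k=2: 20448+16472+32·71·58=168696; k=3: 3708+0+32·4·58=11132 → min 11132 | Q..T: k=2: 0+29412+9·71·57=65835; k=3: 2556+13224+9·4·57=17832; k=4: 4644+0+9·58·57=34398 → min 17832.
Length 5: P..T: k=1: 0+17832+32·9·57=34248; k=2: 20448+29412+32·71·57=179364; k=3: 3708+13224+32·4·57=24228; k=4: 11132+0+32·58·57=116924 → min 24228.
Optimal parenthesization: ((P·(Q·R))·(S·T)) with cost 24228.

24228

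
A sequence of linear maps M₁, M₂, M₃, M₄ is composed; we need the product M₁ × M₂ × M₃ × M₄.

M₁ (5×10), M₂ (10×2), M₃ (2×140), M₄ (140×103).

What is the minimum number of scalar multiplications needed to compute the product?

29970

Adjacent pairs: M₁M₂ = 5·10·2 = 100; M₂M₃ = 10·2·140 = 2800; M₃M₄ = 2·140·103 = 28840.
Length 3: M₁..M₃: k=1: 0+2800+5·10·140=9800; k=2: 100+0+5·2·140=1500 → min 1500 | M₂..M₄: k=2: 0+28840+10·2·103=30900; k=3: 2800+0+10·140·103=147000 → min 30900.
Length 4: M₁..M₄: k=1: 0+30900+5·10·103=36050; k=2: 100+28840+5·2·103=29970; k=3: 1500+0+5·140·103=73600 → min 29970.
Optimal order: ((M₁ × M₂) × (M₃ × M₄)) with cost 29970.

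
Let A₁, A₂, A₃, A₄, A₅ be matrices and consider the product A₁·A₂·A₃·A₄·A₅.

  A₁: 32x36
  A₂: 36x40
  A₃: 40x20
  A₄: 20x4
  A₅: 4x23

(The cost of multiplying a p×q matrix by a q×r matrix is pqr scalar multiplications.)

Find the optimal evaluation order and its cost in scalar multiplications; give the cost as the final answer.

Adjacent pairs: A₁A₂ = 32·36·40 = 46080; A₂A₃ = 36·40·20 = 28800; A₃A₄ = 40·20·4 = 3200; A₄A₅ = 20·4·23 = 1840.
Length 3: A₁..A₃: k=1: 0+28800+32·36·20=51840; k=2: 46080+0+32·40·20=71680 → min 51840 | A₂..A₄: k=2: 0+3200+36·40·4=8960; k=3: 28800+0+36·20·4=31680 → min 8960 | A₃..A₅: k=3: 0+1840+40·20·23=20240; k=4: 3200+0+40·4·23=6880 → min 6880.
Length 4: A₁..A₄: k=1: 0+8960+32·36·4=13568; k=2: 46080+3200+32·40·4=54400; k=3: 51840+0+32·20·4=54400 → min 13568 | A₂..A₅: k=2: 0+6880+36·40·23=40000; k=3: 28800+1840+36·20·23=47200; k=4: 8960+0+36·4·23=12272 → min 12272.
Length 5: A₁..A₅: k=1: 0+12272+32·36·23=38768; k=2: 46080+6880+32·40·23=82400; k=3: 51840+1840+32·20·23=68400; k=4: 13568+0+32·4·23=16512 → min 16512.
Optimal parenthesization: ((A₁·(A₂·(A₃·A₄)))·A₅) with cost 16512.

16512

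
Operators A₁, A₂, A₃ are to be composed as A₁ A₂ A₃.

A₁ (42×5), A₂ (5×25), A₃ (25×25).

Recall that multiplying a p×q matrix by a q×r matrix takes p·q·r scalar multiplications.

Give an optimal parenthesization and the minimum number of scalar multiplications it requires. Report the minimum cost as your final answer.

(A₁ (A₂ A₃)): cost 8375.
((A₁ A₂) A₃): cost 31500.
Optimal: (A₁ (A₂ A₃)) with cost 8375.

8375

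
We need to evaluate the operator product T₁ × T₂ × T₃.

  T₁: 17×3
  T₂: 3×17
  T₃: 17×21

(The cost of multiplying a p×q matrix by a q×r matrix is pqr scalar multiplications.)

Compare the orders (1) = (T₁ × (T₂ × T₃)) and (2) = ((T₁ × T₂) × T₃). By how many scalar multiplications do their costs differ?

4794

Order (1) = (T₁ × (T₂ × T₃)): (T₂ × T₃): 3×17 by 17×21 → 3×21, cost 3·17·21 = 1071; (T₁ × (T₂ × T₃)): 17×3 by 3×21 → 17×21, cost 17·3·21 = 1071; cumulative 2142. Total 2142.
Order (2) = ((T₁ × T₂) × T₃): (T₁ × T₂): 17×3 by 3×17 → 17×17, cost 17·3·17 = 867; ((T₁ × T₂) × T₃): 17×17 by 17×21 → 17×21, cost 17·17·21 = 6069; cumulative 6936. Total 6936.
Difference: |2142 − 6936| = 4794.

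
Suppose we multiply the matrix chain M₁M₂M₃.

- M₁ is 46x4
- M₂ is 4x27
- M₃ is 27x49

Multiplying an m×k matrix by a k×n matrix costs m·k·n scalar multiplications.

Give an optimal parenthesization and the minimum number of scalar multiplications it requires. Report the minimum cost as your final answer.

14308

(M₁(M₂M₃)): cost 14308.
((M₁M₂)M₃): cost 65826.
Optimal: (M₁(M₂M₃)) with cost 14308.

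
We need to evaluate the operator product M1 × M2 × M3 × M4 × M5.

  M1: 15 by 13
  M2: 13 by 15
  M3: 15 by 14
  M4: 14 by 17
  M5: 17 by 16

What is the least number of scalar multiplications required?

12480

Adjacent pairs: M1M2 = 15·13·15 = 2925; M2M3 = 13·15·14 = 2730; M3M4 = 15·14·17 = 3570; M4M5 = 14·17·16 = 3808.
Length 3: M1..M3: k=1: 0+2730+15·13·14=5460; k=2: 2925+0+15·15·14=6075 → min 5460 | M2..M4: k=2: 0+3570+13·15·17=6885; k=3: 2730+0+13·14·17=5824 → min 5824 | M3..M5: k=3: 0+3808+15·14·16=7168; k=4: 3570+0+15·17·16=7650 → min 7168.
Length 4: M1..M4: k=1: 0+5824+15·13·17=9139; k=2: 2925+3570+15·15·17=10320; k=3: 5460+0+15·14·17=9030 → min 9030 | M2..M5: k=2: 0+7168+13·15·16=10288; k=3: 2730+3808+13·14·16=9450; k=4: 5824+0+13·17·16=9360 → min 9360.
Length 5: M1..M5: k=1: 0+9360+15·13·16=12480; k=2: 2925+7168+15·15·16=13693; k=3: 5460+3808+15·14·16=12628; k=4: 9030+0+15·17·16=13110 → min 12480.
Optimal order: (M1 × (((M2 × M3) × M4) × M5)) with cost 12480.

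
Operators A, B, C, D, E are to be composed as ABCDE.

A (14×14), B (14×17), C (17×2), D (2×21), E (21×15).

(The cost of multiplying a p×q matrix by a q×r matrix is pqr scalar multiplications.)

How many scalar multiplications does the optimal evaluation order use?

Adjacent pairs: AB = 14·14·17 = 3332; BC = 14·17·2 = 476; CD = 17·2·21 = 714; DE = 2·21·15 = 630.
Length 3: A..C: k=1: 0+476+14·14·2=868; k=2: 3332+0+14·17·2=3808 → min 868 | B..D: k=2: 0+714+14·17·21=5712; k=3: 476+0+14·2·21=1064 → min 1064 | C..E: k=3: 0+630+17·2·15=1140; k=4: 714+0+17·21·15=6069 → min 1140.
Length 4: A..D: k=1: 0+1064+14·14·21=5180; k=2: 3332+714+14·17·21=9044; k=3: 868+0+14·2·21=1456 → min 1456 | B..E: k=2: 0+1140+14·17·15=4710; k=3: 476+630+14·2·15=1526; k=4: 1064+0+14·21·15=5474 → min 1526.
Length 5: A..E: k=1: 0+1526+14·14·15=4466; k=2: 3332+1140+14·17·15=8042; k=3: 868+630+14·2·15=1918; k=4: 1456+0+14·21·15=5866 → min 1918.
Optimal order: ((A(BC))(DE)) with cost 1918.

1918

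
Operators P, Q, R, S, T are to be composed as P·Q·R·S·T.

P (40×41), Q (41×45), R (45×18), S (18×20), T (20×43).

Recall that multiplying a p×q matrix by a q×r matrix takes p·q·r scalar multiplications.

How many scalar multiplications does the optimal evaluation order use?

Adjacent pairs: PQ = 40·41·45 = 73800; QR = 41·45·18 = 33210; RS = 45·18·20 = 16200; ST = 18·20·43 = 15480.
Length 3: P..R: k=1: 0+33210+40·41·18=62730; k=2: 73800+0+40·45·18=106200 → min 62730 | Q..S: k=2: 0+16200+41·45·20=53100; k=3: 33210+0+41·18·20=47970 → min 47970 | R..T: k=3: 0+15480+45·18·43=50310; k=4: 16200+0+45·20·43=54900 → min 50310.
Length 4: P..S: k=1: 0+47970+40·41·20=80770; k=2: 73800+16200+40·45·20=126000; k=3: 62730+0+40·18·20=77130 → min 77130 | Q..T: k=2: 0+50310+41·45·43=129645; k=3: 33210+15480+41·18·43=80424; k=4: 47970+0+41·20·43=83230 → min 80424.
Length 5: P..T: k=1: 0+80424+40·41·43=150944; k=2: 73800+50310+40·45·43=201510; k=3: 62730+15480+40·18·43=109170; k=4: 77130+0+40·20·43=111530 → min 109170.
Optimal order: ((P·(Q·R))·(S·T)) with cost 109170.

109170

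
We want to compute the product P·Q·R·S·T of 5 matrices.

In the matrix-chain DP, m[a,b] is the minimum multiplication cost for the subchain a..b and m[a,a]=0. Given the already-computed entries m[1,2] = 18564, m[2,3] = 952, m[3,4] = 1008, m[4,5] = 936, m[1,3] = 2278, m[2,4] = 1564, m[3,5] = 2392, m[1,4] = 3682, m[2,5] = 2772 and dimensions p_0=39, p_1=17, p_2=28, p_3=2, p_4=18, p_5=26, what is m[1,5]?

5242

m[1,5] = min over k∈[1,4] of m[1,k]+m[k+1,5]+p_{0}·p_k·p_{5}.
k=1: 0 + 2772 + 39·17·26 = 20010; k=2: 18564 + 2392 + 39·28·26 = 49348; k=3: 2278 + 936 + 39·2·26 = 5242; k=4: 3682 + 0 + 39·18·26 = 21934.
Minimum: 5242 at k=3.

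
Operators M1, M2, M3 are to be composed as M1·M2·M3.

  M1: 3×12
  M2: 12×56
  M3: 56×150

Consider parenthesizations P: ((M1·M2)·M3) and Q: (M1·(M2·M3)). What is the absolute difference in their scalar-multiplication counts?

78984

Order P = ((M1·M2)·M3): (M1·M2): 3×12 by 12×56 → 3×56, cost 3·12·56 = 2016; ((M1·M2)·M3): 3×56 by 56×150 → 3×150, cost 3·56·150 = 25200; cumulative 27216. Total 27216.
Order Q = (M1·(M2·M3)): (M2·M3): 12×56 by 56×150 → 12×150, cost 12·56·150 = 100800; (M1·(M2·M3)): 3×12 by 12×150 → 3×150, cost 3·12·150 = 5400; cumulative 106200. Total 106200.
Difference: |27216 − 106200| = 78984.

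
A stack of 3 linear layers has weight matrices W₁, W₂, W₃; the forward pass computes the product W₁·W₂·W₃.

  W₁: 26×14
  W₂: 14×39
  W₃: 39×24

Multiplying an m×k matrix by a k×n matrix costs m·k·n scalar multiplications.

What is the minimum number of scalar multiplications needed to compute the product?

Order (W₁·(W₂·W₃)): (W₂·W₃): 14×39 by 39×24 → 14×24, cost 14·39·24 = 13104; (W₁·(W₂·W₃)): 26×14 by 14×24 → 26×24, cost 26·14·24 = 8736; cumulative 21840. Total 21840.
Order ((W₁·W₂)·W₃): (W₁·W₂): 26×14 by 14×39 → 26×39, cost 26·14·39 = 14196; ((W₁·W₂)·W₃): 26×39 by 39×24 → 26×24, cost 26·39·24 = 24336; cumulative 38532. Total 38532.
Minimum: 21840.

21840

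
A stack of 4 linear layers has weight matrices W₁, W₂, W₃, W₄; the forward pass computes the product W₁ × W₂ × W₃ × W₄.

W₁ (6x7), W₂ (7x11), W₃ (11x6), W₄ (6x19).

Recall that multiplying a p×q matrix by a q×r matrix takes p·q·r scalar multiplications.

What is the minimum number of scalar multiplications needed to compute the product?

1398

Adjacent pairs: W₁W₂ = 6·7·11 = 462; W₂W₃ = 7·11·6 = 462; W₃W₄ = 11·6·19 = 1254.
Length 3: W₁..W₃: k=1: 0+462+6·7·6=714; k=2: 462+0+6·11·6=858 → min 714 | W₂..W₄: k=2: 0+1254+7·11·19=2717; k=3: 462+0+7·6·19=1260 → min 1260.
Length 4: W₁..W₄: k=1: 0+1260+6·7·19=2058; k=2: 462+1254+6·11·19=2970; k=3: 714+0+6·6·19=1398 → min 1398.
Optimal order: ((W₁ × (W₂ × W₃)) × W₄) with cost 1398.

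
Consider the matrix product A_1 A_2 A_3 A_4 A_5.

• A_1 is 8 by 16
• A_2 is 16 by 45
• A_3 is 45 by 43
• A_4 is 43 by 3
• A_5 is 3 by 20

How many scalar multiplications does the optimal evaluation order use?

Adjacent pairs: A_1A_2 = 8·16·45 = 5760; A_2A_3 = 16·45·43 = 30960; A_3A_4 = 45·43·3 = 5805; A_4A_5 = 43·3·20 = 2580.
Length 3: A_1..A_3: k=1: 0+30960+8·16·43=36464; k=2: 5760+0+8·45·43=21240 → min 21240 | A_2..A_4: k=2: 0+5805+16·45·3=7965; k=3: 30960+0+16·43·3=33024 → min 7965 | A_3..A_5: k=3: 0+2580+45·43·20=41280; k=4: 5805+0+45·3·20=8505 → min 8505.
Length 4: A_1..A_4: k=1: 0+7965+8·16·3=8349; k=2: 5760+5805+8·45·3=12645; k=3: 21240+0+8·43·3=22272 → min 8349 | A_2..A_5: k=2: 0+8505+16·45·20=22905; k=3: 30960+2580+16·43·20=47300; k=4: 7965+0+16·3·20=8925 → min 8925.
Length 5: A_1..A_5: k=1: 0+8925+8·16·20=11485; k=2: 5760+8505+8·45·20=21465; k=3: 21240+2580+8·43·20=30700; k=4: 8349+0+8·3·20=8829 → min 8829.
Optimal order: ((A_1 (A_2 (A_3 A_4))) A_5) with cost 8829.

8829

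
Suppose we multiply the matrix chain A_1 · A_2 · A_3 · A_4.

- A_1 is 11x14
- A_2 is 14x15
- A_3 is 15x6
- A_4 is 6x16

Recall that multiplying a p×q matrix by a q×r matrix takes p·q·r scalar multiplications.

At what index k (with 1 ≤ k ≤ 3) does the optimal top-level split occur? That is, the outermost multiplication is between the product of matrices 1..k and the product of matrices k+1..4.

Adjacent pairs: A_1A_2 = 11·14·15 = 2310; A_2A_3 = 14·15·6 = 1260; A_3A_4 = 15·6·16 = 1440.
Length 3: A_1..A_3: k=1: 0+1260+11·14·6=2184; k=2: 2310+0+11·15·6=3300 → min 2184 | A_2..A_4: k=2: 0+1440+14·15·16=4800; k=3: 1260+0+14·6·16=2604 → min 2604.
Top-level splits: k=1: (A_1..A_1)·(A_2..A_4) → 0+2604+11·14·16 = 5068; k=2: (A_1..A_2)·(A_3..A_4) → 2310+1440+11·15·16 = 6390; k=3: (A_1..A_3)·(A_4..A_4) → 2184+0+11·6·16 = 3240.
Best split is after A_3, i.e. k = 3.

3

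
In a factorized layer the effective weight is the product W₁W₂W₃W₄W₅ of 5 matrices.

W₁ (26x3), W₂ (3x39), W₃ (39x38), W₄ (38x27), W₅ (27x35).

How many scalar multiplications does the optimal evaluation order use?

13089

Adjacent pairs: W₁W₂ = 26·3·39 = 3042; W₂W₃ = 3·39·38 = 4446; W₃W₄ = 39·38·27 = 40014; W₄W₅ = 38·27·35 = 35910.
Length 3: W₁..W₃: k=1: 0+4446+26·3·38=7410; k=2: 3042+0+26·39·38=41574 → min 7410 | W₂..W₄: k=2: 0+40014+3·39·27=43173; k=3: 4446+0+3·38·27=7524 → min 7524 | W₃..W₅: k=3: 0+35910+39·38·35=87780; k=4: 40014+0+39·27·35=76869 → min 76869.
Length 4: W₁..W₄: k=1: 0+7524+26·3·27=9630; k=2: 3042+40014+26·39·27=70434; k=3: 7410+0+26·38·27=34086 → min 9630 | W₂..W₅: k=2: 0+76869+3·39·35=80964; k=3: 4446+35910+3·38·35=44346; k=4: 7524+0+3·27·35=10359 → min 10359.
Length 5: W₁..W₅: k=1: 0+10359+26·3·35=13089; k=2: 3042+76869+26·39·35=115401; k=3: 7410+35910+26·38·35=77900; k=4: 9630+0+26·27·35=34200 → min 13089.
Optimal order: (W₁(((W₂W₃)W₄)W₅)) with cost 13089.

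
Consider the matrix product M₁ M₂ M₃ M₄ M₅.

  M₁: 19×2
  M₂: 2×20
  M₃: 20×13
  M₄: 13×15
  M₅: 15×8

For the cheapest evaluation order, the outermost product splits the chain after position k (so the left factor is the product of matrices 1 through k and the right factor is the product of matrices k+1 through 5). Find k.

Adjacent pairs: M₁M₂ = 19·2·20 = 760; M₂M₃ = 2·20·13 = 520; M₃M₄ = 20·13·15 = 3900; M₄M₅ = 13·15·8 = 1560.
Length 3: M₁..M₃: k=1: 0+520+19·2·13=1014; k=2: 760+0+19·20·13=5700 → min 1014 | M₂..M₄: k=2: 0+3900+2·20·15=4500; k=3: 520+0+2·13·15=910 → min 910 | M₃..M₅: k=3: 0+1560+20·13·8=3640; k=4: 3900+0+20·15·8=6300 → min 3640.
Length 4: M₁..M₄: k=1: 0+910+19·2·15=1480; k=2: 760+3900+19·20·15=10360; k=3: 1014+0+19·13·15=4719 → min 1480 | M₂..M₅: k=2: 0+3640+2·20·8=3960; k=3: 520+1560+2·13·8=2288; k=4: 910+0+2·15·8=1150 → min 1150.
Top-level splits: k=1: (M₁..M₁)·(M₂..M₅) → 0+1150+19·2·8 = 1454; k=2: (M₁..M₂)·(M₃..M₅) → 760+3640+19·20·8 = 7440; k=3: (M₁..M₃)·(M₄..M₅) → 1014+1560+19·13·8 = 4550; k=4: (M₁..M₄)·(M₅..M₅) → 1480+0+19·15·8 = 3760.
Best split is after M₁, i.e. k = 1.

1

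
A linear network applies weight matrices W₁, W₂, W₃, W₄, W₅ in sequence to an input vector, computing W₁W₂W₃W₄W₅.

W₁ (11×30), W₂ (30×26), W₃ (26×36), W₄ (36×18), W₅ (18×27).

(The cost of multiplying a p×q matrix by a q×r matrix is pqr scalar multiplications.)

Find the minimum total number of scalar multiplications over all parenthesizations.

31350

Adjacent pairs: W₁W₂ = 11·30·26 = 8580; W₂W₃ = 30·26·36 = 28080; W₃W₄ = 26·36·18 = 16848; W₄W₅ = 36·18·27 = 17496.
Length 3: W₁..W₃: k=1: 0+28080+11·30·36=39960; k=2: 8580+0+11·26·36=18876 → min 18876 | W₂..W₄: k=2: 0+16848+30·26·18=30888; k=3: 28080+0+30·36·18=47520 → min 30888 | W₃..W₅: k=3: 0+17496+26·36·27=42768; k=4: 16848+0+26·18·27=29484 → min 29484.
Length 4: W₁..W₄: k=1: 0+30888+11·30·18=36828; k=2: 8580+16848+11·26·18=30576; k=3: 18876+0+11·36·18=26004 → min 26004 | W₂..W₅: k=2: 0+29484+30·26·27=50544; k=3: 28080+17496+30·36·27=74736; k=4: 30888+0+30·18·27=45468 → min 45468.
Length 5: W₁..W₅: k=1: 0+45468+11·30·27=54378; k=2: 8580+29484+11·26·27=45786; k=3: 18876+17496+11·36·27=47064; k=4: 26004+0+11·18·27=31350 → min 31350.
Optimal order: ((((W₁W₂)W₃)W₄)W₅) with cost 31350.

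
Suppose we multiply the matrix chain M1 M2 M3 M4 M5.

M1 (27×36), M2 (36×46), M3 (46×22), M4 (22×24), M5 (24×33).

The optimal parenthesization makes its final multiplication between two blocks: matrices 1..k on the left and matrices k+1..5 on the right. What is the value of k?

4

Adjacent pairs: M1M2 = 27·36·46 = 44712; M2M3 = 36·46·22 = 36432; M3M4 = 46·22·24 = 24288; M4M5 = 22·24·33 = 17424.
Length 3: M1..M3: k=1: 0+36432+27·36·22=57816; k=2: 44712+0+27·46·22=72036 → min 57816 | M2..M4: k=2: 0+24288+36·46·24=64032; k=3: 36432+0+36·22·24=55440 → min 55440 | M3..M5: k=3: 0+17424+46·22·33=50820; k=4: 24288+0+46·24·33=60720 → min 50820.
Length 4: M1..M4: k=1: 0+55440+27·36·24=78768; k=2: 44712+24288+27·46·24=98808; k=3: 57816+0+27·22·24=72072 → min 72072 | M2..M5: k=2: 0+50820+36·46·33=105468; k=3: 36432+17424+36·22·33=79992; k=4: 55440+0+36·24·33=83952 → min 79992.
Top-level splits: k=1: (M1..M1)·(M2..M5) → 0+79992+27·36·33 = 112068; k=2: (M1..M2)·(M3..M5) → 44712+50820+27·46·33 = 136518; k=3: (M1..M3)·(M4..M5) → 57816+17424+27·22·33 = 94842; k=4: (M1..M4)·(M5..M5) → 72072+0+27·24·33 = 93456.
Best split is after M4, i.e. k = 4.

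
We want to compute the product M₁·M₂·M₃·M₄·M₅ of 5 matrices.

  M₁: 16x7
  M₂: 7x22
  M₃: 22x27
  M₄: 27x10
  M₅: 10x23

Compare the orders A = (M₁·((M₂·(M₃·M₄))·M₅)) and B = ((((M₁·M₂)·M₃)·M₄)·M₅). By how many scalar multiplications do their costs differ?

8302

Order A = (M₁·((M₂·(M₃·M₄))·M₅)): (M₃·M₄): 22×27 by 27×10 → 22×10, cost 22·27·10 = 5940; (M₂·(M₃·M₄)): 7×22 by 22×10 → 7×10, cost 7·22·10 = 1540; cumulative 7480; ((M₂·(M₃·M₄))·M₅): 7×10 by 10×23 → 7×23, cost 7·10·23 = 1610; cumulative 9090; (M₁·((M₂·(M₃·M₄))·M₅)): 16×7 by 7×23 → 16×23, cost 16·7·23 = 2576; cumulative 11666. Total 11666.
Order B = ((((M₁·M₂)·M₃)·M₄)·M₅): (M₁·M₂): 16×7 by 7×22 → 16×22, cost 16·7·22 = 2464; ((M₁·M₂)·M₃): 16×22 by 22×27 → 16×27, cost 16·22·27 = 9504; cumulative 11968; (((M₁·M₂)·M₃)·M₄): 16×27 by 27×10 → 16×10, cost 16·27·10 = 4320; cumulative 16288; ((((M₁·M₂)·M₃)·M₄)·M₅): 16×10 by 10×23 → 16×23, cost 16·10·23 = 3680; cumulative 19968. Total 19968.
Difference: |11666 − 19968| = 8302.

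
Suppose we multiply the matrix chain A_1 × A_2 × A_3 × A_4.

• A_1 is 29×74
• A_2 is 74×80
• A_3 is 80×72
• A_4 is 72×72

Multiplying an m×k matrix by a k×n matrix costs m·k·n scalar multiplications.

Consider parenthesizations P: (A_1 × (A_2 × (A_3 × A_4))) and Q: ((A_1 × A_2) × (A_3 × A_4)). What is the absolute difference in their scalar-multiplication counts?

Order P = (A_1 × (A_2 × (A_3 × A_4))): (A_3 × A_4): 80×72 by 72×72 → 80×72, cost 80·72·72 = 414720; (A_2 × (A_3 × A_4)): 74×80 by 80×72 → 74×72, cost 74·80·72 = 426240; cumulative 840960; (A_1 × (A_2 × (A_3 × A_4))): 29×74 by 74×72 → 29×72, cost 29·74·72 = 154512; cumulative 995472. Total 995472.
Order Q = ((A_1 × A_2) × (A_3 × A_4)): (A_1 × A_2): 29×74 by 74×80 → 29×80, cost 29·74·80 = 171680; (A_3 × A_4): 80×72 by 72×72 → 80×72, cost 80·72·72 = 414720; ((A_1 × A_2) × (A_3 × A_4)): 29×80 by 80×72 → 29×72, cost 29·80·72 = 167040; cumulative 753440. Total 753440.
Difference: |995472 − 753440| = 242032.

242032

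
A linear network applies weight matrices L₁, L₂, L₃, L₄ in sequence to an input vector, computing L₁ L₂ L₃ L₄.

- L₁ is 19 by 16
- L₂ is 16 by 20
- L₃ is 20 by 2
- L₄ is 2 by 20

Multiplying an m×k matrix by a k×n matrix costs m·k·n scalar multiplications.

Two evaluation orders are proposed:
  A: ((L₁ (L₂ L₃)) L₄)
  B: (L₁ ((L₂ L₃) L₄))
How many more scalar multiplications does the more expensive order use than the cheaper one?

5352

Order A = ((L₁ (L₂ L₃)) L₄): (L₂ L₃): 16×20 by 20×2 → 16×2, cost 16·20·2 = 640; (L₁ (L₂ L₃)): 19×16 by 16×2 → 19×2, cost 19·16·2 = 608; cumulative 1248; ((L₁ (L₂ L₃)) L₄): 19×2 by 2×20 → 19×20, cost 19·2·20 = 760; cumulative 2008. Total 2008.
Order B = (L₁ ((L₂ L₃) L₄)): (L₂ L₃): 16×20 by 20×2 → 16×2, cost 16·20·2 = 640; ((L₂ L₃) L₄): 16×2 by 2×20 → 16×20, cost 16·2·20 = 640; cumulative 1280; (L₁ ((L₂ L₃) L₄)): 19×16 by 16×20 → 19×20, cost 19·16·20 = 6080; cumulative 7360. Total 7360.
Difference: |2008 − 7360| = 5352.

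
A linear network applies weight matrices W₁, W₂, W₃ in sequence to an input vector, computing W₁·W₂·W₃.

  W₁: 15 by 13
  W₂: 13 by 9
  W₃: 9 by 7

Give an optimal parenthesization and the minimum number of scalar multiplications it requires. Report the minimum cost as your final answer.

2184

(W₁·(W₂·W₃)): cost 2184.
((W₁·W₂)·W₃): cost 2700.
Optimal: (W₁·(W₂·W₃)) with cost 2184.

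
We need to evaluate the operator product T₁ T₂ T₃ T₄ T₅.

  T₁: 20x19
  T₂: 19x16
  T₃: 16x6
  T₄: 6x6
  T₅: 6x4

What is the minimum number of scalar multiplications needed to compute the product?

Adjacent pairs: T₁T₂ = 20·19·16 = 6080; T₂T₃ = 19·16·6 = 1824; T₃T₄ = 16·6·6 = 576; T₄T₅ = 6·6·4 = 144.
Length 3: T₁..T₃: k=1: 0+1824+20·19·6=4104; k=2: 6080+0+20·16·6=8000 → min 4104 | T₂..T₄: k=2: 0+576+19·16·6=2400; k=3: 1824+0+19·6·6=2508 → min 2400 | T₃..T₅: k=3: 0+144+16·6·4=528; k=4: 576+0+16·6·4=960 → min 528.
Length 4: T₁..T₄: k=1: 0+2400+20·19·6=4680; k=2: 6080+576+20·16·6=8576; k=3: 4104+0+20·6·6=4824 → min 4680 | T₂..T₅: k=2: 0+528+19·16·4=1744; k=3: 1824+144+19·6·4=2424; k=4: 2400+0+19·6·4=2856 → min 1744.
Length 5: T₁..T₅: k=1: 0+1744+20·19·4=3264; k=2: 6080+528+20·16·4=7888; k=3: 4104+144+20·6·4=4728; k=4: 4680+0+20·6·4=5160 → min 3264.
Optimal order: (T₁ (T₂ (T₃ (T₄ T₅)))) with cost 3264.

3264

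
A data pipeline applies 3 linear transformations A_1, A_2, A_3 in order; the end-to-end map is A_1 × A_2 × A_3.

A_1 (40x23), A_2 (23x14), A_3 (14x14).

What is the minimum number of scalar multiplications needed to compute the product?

17388

Order (A_1 × (A_2 × A_3)): (A_2 × A_3): 23×14 by 14×14 → 23×14, cost 23·14·14 = 4508; (A_1 × (A_2 × A_3)): 40×23 by 23×14 → 40×14, cost 40·23·14 = 12880; cumulative 17388. Total 17388.
Order ((A_1 × A_2) × A_3): (A_1 × A_2): 40×23 by 23×14 → 40×14, cost 40·23·14 = 12880; ((A_1 × A_2) × A_3): 40×14 by 14×14 → 40×14, cost 40·14·14 = 7840; cumulative 20720. Total 20720.
Minimum: 17388.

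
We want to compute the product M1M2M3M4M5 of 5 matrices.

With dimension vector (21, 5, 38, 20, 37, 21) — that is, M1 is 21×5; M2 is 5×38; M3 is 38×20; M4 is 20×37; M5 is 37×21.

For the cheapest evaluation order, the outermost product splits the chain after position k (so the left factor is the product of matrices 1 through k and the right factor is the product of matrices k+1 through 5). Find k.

1

Adjacent pairs: M1M2 = 21·5·38 = 3990; M2M3 = 5·38·20 = 3800; M3M4 = 38·20·37 = 28120; M4M5 = 20·37·21 = 15540.
Length 3: M1..M3: k=1: 0+3800+21·5·20=5900; k=2: 3990+0+21·38·20=19950 → min 5900 | M2..M4: k=2: 0+28120+5·38·37=35150; k=3: 3800+0+5·20·37=7500 → min 7500 | M3..M5: k=3: 0+15540+38·20·21=31500; k=4: 28120+0+38·37·21=57646 → min 31500.
Length 4: M1..M4: k=1: 0+7500+21·5·37=11385; k=2: 3990+28120+21·38·37=61636; k=3: 5900+0+21·20·37=21440 → min 11385 | M2..M5: k=2: 0+31500+5·38·21=35490; k=3: 3800+15540+5·20·21=21440; k=4: 7500+0+5·37·21=11385 → min 11385.
Top-level splits: k=1: (M1..M1)·(M2..M5) → 0+11385+21·5·21 = 13590; k=2: (M1..M2)·(M3..M5) → 3990+31500+21·38·21 = 52248; k=3: (M1..M3)·(M4..M5) → 5900+15540+21·20·21 = 30260; k=4: (M1..M4)·(M5..M5) → 11385+0+21·37·21 = 27702.
Best split is after M1, i.e. k = 1.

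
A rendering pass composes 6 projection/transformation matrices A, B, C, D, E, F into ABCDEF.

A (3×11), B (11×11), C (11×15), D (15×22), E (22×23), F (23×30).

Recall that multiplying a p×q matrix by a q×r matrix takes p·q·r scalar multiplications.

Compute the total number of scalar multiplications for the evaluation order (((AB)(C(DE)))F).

(AB): 3×11 by 11×11 → 3×11, cost 3·11·11 = 363
(DE): 15×22 by 22×23 → 15×23, cost 15·22·23 = 7590
(C(DE)): 11×15 by 15×23 → 11×23, cost 11·15·23 = 3795; cumulative 11385
((AB)(C(DE))): 3×11 by 11×23 → 3×23, cost 3·11·23 = 759; cumulative 12507
(((AB)(C(DE)))F): 3×23 by 23×30 → 3×30, cost 3·23·30 = 2070; cumulative 14577
Total: 14577 scalar multiplications.

14577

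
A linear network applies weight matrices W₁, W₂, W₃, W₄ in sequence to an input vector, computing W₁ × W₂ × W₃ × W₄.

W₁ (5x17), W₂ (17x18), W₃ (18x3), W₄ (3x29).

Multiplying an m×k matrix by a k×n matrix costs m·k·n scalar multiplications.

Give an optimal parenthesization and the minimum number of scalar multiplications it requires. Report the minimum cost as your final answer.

1608

Adjacent pairs: W₁W₂ = 5·17·18 = 1530; W₂W₃ = 17·18·3 = 918; W₃W₄ = 18·3·29 = 1566.
Length 3: W₁..W₃: k=1: 0+918+5·17·3=1173; k=2: 1530+0+5·18·3=1800 → min 1173 | W₂..W₄: k=2: 0+1566+17·18·29=10440; k=3: 918+0+17·3·29=2397 → min 2397.
Length 4: W₁..W₄: k=1: 0+2397+5·17·29=4862; k=2: 1530+1566+5·18·29=5706; k=3: 1173+0+5·3·29=1608 → min 1608.
Optimal parenthesization: ((W₁ × (W₂ × W₃)) × W₄) with cost 1608.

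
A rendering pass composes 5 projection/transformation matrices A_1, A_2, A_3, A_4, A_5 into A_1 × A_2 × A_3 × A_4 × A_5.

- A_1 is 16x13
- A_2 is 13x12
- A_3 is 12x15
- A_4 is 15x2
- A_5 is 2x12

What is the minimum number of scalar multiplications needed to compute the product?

Adjacent pairs: A_1A_2 = 16·13·12 = 2496; A_2A_3 = 13·12·15 = 2340; A_3A_4 = 12·15·2 = 360; A_4A_5 = 15·2·12 = 360.
Length 3: A_1..A_3: k=1: 0+2340+16·13·15=5460; k=2: 2496+0+16·12·15=5376 → min 5376 | A_2..A_4: k=2: 0+360+13·12·2=672; k=3: 2340+0+13·15·2=2730 → min 672 | A_3..A_5: k=3: 0+360+12·15·12=2520; k=4: 360+0+12·2·12=648 → min 648.
Length 4: A_1..A_4: k=1: 0+672+16·13·2=1088; k=2: 2496+360+16·12·2=3240; k=3: 5376+0+16·15·2=5856 → min 1088 | A_2..A_5: k=2: 0+648+13·12·12=2520; k=3: 2340+360+13·15·12=5040; k=4: 672+0+13·2·12=984 → min 984.
Length 5: A_1..A_5: k=1: 0+984+16·13·12=3480; k=2: 2496+648+16·12·12=5448; k=3: 5376+360+16·15·12=8616; k=4: 1088+0+16·2·12=1472 → min 1472.
Optimal order: ((A_1 × (A_2 × (A_3 × A_4))) × A_5) with cost 1472.

1472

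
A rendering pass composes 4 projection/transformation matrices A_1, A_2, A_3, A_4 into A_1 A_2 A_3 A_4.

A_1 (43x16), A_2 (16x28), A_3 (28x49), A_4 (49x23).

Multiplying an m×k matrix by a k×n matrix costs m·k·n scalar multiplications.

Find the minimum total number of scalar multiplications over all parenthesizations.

55808

Adjacent pairs: A_1A_2 = 43·16·28 = 19264; A_2A_3 = 16·28·49 = 21952; A_3A_4 = 28·49·23 = 31556.
Length 3: A_1..A_3: k=1: 0+21952+43·16·49=55664; k=2: 19264+0+43·28·49=78260 → min 55664 | A_2..A_4: k=2: 0+31556+16·28·23=41860; k=3: 21952+0+16·49·23=39984 → min 39984.
Length 4: A_1..A_4: k=1: 0+39984+43·16·23=55808; k=2: 19264+31556+43·28·23=78512; k=3: 55664+0+43·49·23=104125 → min 55808.
Optimal order: (A_1 ((A_2 A_3) A_4)) with cost 55808.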